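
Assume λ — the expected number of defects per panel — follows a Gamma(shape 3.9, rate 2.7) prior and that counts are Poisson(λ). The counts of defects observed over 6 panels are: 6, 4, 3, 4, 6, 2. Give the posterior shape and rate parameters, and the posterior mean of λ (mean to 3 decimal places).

The Poisson likelihood adds the total count to the shape and the number of exposure periods to the rate. Here ∑xᵢ = 25 and n = 6, so shape 3.9→28.9 and rate 2.7→8.7.
E[λ | data] = 28.9/8.7 = 3.322.

Posterior: Gamma(shape=28.9, rate=8.7); mean ≈ 3.322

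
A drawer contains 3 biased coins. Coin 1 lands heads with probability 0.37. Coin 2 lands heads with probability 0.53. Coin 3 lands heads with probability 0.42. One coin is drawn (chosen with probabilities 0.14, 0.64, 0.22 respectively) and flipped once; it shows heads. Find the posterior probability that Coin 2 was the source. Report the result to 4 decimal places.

Posterior probability ≈ 0.7017

P(heads|C1) = 0.37; P(heads|C2) = 0.53; P(heads|C3) = 0.42.
Prior × likelihood for each source: 0.14·0.37=0.05180, 0.64·0.53=0.3392, 0.22·0.42=0.09240. Summing gives P(heads) = 0.48340.
P(Coin 2 | heads) = 0.3392 / 0.48340 = 0.7017.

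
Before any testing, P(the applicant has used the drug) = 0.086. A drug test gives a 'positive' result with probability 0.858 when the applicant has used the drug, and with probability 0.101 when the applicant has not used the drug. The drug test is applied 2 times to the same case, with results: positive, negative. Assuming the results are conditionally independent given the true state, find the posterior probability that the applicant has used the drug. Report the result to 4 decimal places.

Posterior P(H) ≈ 0.1121

Let H be the event that the applicant has used the drug; start with P(H) = 0.086. P('positive'|H) = 0.858, P('positive'|¬H) = 0.101.
Update on result 1 ('positive'): P(H) ← 0.858·0.0860 / (0.858·0.0860 + 0.101·0.9140) = 0.073788/0.16610 = 0.4442.
Update on result 2 ('negative'): P(H) ← 0.142·0.4442 / (0.142·0.4442 + 0.899·0.5558) = 0.063081/0.56272 = 0.1121.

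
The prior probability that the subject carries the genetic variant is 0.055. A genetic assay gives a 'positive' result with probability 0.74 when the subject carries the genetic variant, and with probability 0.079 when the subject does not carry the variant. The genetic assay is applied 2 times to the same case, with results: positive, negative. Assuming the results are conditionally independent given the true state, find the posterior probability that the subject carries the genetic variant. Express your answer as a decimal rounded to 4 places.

With H the event that the subject carries the genetic variant, the joint likelihood of the observed sequence is P(data|H) = 0.74·0.26 = 0.19240 and P(data|¬H) = 0.079·0.921 = 0.072759.
Bayes: P(H|data) = 0.055·0.19240 / (0.055·0.19240 + 0.945·0.072759) = 0.010582/0.079339 = 0.1334.

Posterior P(H) ≈ 0.1334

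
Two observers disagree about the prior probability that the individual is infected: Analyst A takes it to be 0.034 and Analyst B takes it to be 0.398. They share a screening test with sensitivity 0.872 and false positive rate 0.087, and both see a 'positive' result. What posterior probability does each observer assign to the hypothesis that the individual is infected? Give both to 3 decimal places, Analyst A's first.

Analyst A: 0.261; Analyst B: 0.869

The likelihood ratio for a 'positive' result is 0.872/0.087 = 10.023.
Analyst A: prior odds 0.034/0.966 = 0.035197; posterior odds 0.35278; posterior probability 0.261.
Analyst B: prior odds 0.398/0.602 = 0.66113; posterior odds 6.6265; posterior probability 0.869.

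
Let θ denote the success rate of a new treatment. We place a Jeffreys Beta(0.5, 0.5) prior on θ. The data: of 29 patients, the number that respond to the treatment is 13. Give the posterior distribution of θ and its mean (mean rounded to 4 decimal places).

Posterior: Beta(13.5, 16.5); mean ≈ 0.4500

The binomial likelihood is conjugate to the Beta prior: with 13 successes and 16 failures, the posterior is Beta(0.5+13, 0.5+16) = Beta(13.5, 16.5).
Posterior mean = α/(α+β) = 13.5/30 = 0.4500.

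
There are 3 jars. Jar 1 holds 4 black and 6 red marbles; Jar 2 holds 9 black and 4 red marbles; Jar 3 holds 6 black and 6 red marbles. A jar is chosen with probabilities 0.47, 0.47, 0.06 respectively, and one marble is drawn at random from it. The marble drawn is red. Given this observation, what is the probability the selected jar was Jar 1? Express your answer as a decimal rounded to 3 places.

Tabulate prior·likelihood by source: [1] prior 0.47, lik 0.6, product 0.2820; [2] prior 0.47, lik 0.3077, product 0.1446; [3] prior 0.06, lik 0.5, product 0.03000.
Normalizing constant = 0.45662; the posterior for Jar 1 is its product over the sum, 0.2820/0.45662 = 0.618.

Posterior probability ≈ 0.618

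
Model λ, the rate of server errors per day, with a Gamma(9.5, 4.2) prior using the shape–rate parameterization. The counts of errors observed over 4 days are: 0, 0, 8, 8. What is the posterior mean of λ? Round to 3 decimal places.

Posterior mean ≈ 3.110

The Poisson likelihood adds the total count to the shape and the number of exposure periods to the rate. Here ∑xᵢ = 16 and n = 4, so shape 9.5→25.5 and rate 4.2→8.2.
Posterior mean = shape/rate = 25.5/8.2 = 3.110.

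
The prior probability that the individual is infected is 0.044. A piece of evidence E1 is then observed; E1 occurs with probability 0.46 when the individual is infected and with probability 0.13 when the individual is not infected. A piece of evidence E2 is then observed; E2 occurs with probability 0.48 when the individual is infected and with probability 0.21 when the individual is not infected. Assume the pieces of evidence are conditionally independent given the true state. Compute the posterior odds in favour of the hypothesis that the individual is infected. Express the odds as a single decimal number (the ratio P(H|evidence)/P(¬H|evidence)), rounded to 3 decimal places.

Posterior odds ≈ 0.372

Prior odds = 0.044/(1−0.044) = 0.046025.
Likelihood ratio for E1 = 0.46/0.13 = 3.5385.
Likelihood ratio for E2 = 0.48/0.21 = 2.2857.
Posterior odds = prior odds × LR₁ × LR₂ = 0.37225.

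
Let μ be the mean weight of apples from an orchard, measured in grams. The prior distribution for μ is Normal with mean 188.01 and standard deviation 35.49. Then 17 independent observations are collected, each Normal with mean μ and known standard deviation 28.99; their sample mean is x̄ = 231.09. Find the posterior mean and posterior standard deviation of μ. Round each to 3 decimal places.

Posterior mean ≈ 229.463; posterior SD ≈ 6.897

With known σ, the Normal prior is conjugate. Weight on the data is w = (n/σ²)/(n/σ² + 1/τ₀²) = 0.0202280/(0.0202280+0.00079394) = 0.96223.
Posterior mean = w·x̄ + (1−w)·μ₀ = 0.96223·231.09 + 0.037767·188.01 = 229.463. Posterior variance = 1/(0.0202280+0.00079394) = 47.5694, so SD = 6.897.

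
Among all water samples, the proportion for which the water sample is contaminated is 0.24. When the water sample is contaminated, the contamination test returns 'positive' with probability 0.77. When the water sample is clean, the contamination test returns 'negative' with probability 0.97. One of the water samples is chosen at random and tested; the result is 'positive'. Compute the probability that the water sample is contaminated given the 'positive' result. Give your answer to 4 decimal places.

Write H for 'the water sample is contaminated'. Prior odds H:¬H = 0.24/0.76 = 0.31579. For the 'positive' outcome, the likelihood ratio is 0.77/0.03 = 25.667.
Posterior odds = 0.31579 × 25.667 = 8.1053, so P(H|E) = 8.1053/(1+8.1053) = 0.8902.

P(H | E) ≈ 0.8902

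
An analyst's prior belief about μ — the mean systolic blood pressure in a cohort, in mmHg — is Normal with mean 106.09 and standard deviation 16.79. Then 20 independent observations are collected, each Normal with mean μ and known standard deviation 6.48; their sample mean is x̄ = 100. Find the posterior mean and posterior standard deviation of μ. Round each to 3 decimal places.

With known σ, the Normal prior is conjugate. Weight on the data is w = (n/σ²)/(n/σ² + 1/τ₀²) = 0.476299/(0.476299+0.00354731) = 0.99261.
Posterior mean = w·x̄ + (1−w)·μ₀ = 0.99261·100 + 0.0073926·106.09 = 100.045. Posterior variance = 1/(0.476299+0.00354731) = 2.08400, so SD = 1.444.

Posterior mean ≈ 100.045; posterior SD ≈ 1.444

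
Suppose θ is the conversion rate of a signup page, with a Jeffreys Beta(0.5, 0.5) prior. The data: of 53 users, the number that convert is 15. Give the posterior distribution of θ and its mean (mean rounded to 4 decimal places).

Observing 15 successes and 38 failures updates Beta(0.5, 0.5) by adding the success and failure counts to the two shape parameters: α = 0.5+15 = 15.5, β = 0.5+38 = 38.5.
E[θ | data] = 15.5/(15.5+38.5) = 0.2870.

Posterior: Beta(15.5, 38.5); mean ≈ 0.2870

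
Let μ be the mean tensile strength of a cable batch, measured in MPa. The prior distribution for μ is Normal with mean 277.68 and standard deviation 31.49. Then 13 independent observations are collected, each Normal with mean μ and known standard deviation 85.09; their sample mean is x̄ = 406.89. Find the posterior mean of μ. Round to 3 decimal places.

Posterior mean ≈ 360.419

Prior precision 1/τ₀² = 1/31.49² = 0.00100845; data precision n/σ² = 13/85.09² = 0.00179550.
Posterior precision = 0.00100845 + 0.00179550 = 0.00280395.
Posterior mean = (0.00100845·277.68 + 0.00179550·406.89) / 0.00280395 = 360.419.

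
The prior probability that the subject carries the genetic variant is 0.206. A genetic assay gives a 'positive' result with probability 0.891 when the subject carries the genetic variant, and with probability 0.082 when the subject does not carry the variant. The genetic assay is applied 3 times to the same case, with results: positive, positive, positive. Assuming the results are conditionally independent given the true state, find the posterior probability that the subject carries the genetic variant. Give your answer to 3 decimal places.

Posterior P(H) ≈ 0.997

Let H be the event that the subject carries the genetic variant; start with P(H) = 0.206. P('positive'|H) = 0.891, P('positive'|¬H) = 0.082.
Update on result 1 ('positive'): P(H) ← 0.891·0.2060 / (0.891·0.2060 + 0.082·0.7940) = 0.18355/0.24865 = 0.7382.
Update on result 2 ('positive'): P(H) ← 0.891·0.7382 / (0.891·0.7382 + 0.082·0.2618) = 0.65770/0.67917 = 0.9684.
Update on result 3 ('positive'): P(H) ← 0.891·0.9684 / (0.891·0.9684 + 0.082·0.0316) = 0.86283/0.86542 = 0.9970.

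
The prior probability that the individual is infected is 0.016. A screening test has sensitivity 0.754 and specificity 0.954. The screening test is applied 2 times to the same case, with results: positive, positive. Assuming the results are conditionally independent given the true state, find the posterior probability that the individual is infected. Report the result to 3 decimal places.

Let H be the event that the individual is infected; start with P(H) = 0.016. P('positive'|H) = 0.754, P('positive'|¬H) = 0.046.
Update on result 1 ('positive'): P(H) ← 0.754·0.0160 / (0.754·0.0160 + 0.046·0.9840) = 0.012064/0.057328 = 0.2104.
Update on result 2 ('positive'): P(H) ← 0.754·0.2104 / (0.754·0.2104 + 0.046·0.7896) = 0.15867/0.19499 = 0.8137.

Posterior P(H) ≈ 0.814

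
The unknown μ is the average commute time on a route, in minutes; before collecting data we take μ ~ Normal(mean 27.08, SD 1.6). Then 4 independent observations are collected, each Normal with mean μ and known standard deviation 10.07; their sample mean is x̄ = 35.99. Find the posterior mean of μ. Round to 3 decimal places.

Posterior mean ≈ 27.897

Prior precision 1/τ₀² = 1/1.6² = 0.390625; data precision n/σ² = 4/10.07² = 0.0394458.
Posterior precision = 0.390625 + 0.0394458 = 0.430071.
Posterior mean = (0.390625·27.08 + 0.0394458·35.99) / 0.430071 = 27.897.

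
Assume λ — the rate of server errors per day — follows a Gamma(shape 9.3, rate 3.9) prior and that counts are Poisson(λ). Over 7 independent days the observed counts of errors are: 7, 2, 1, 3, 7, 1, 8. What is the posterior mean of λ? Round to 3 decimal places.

The Poisson likelihood adds the total count to the shape and the number of exposure periods to the rate. Here ∑xᵢ = 29 and n = 7, so shape 9.3→38.3 and rate 3.9→10.9.
E[λ | data] = 38.3/10.9 = 3.514.

Posterior mean ≈ 3.514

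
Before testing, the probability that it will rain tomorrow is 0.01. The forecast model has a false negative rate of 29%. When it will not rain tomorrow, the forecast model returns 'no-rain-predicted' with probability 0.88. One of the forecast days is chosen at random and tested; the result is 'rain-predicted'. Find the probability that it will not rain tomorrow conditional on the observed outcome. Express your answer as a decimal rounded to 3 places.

P(¬H | E) ≈ 0.944

Write H for 'it will rain tomorrow'. Prior odds H:¬H = 0.01/0.99 = 0.010101. For the 'rain-predicted' outcome, the likelihood ratio is 0.71/0.12 = 5.9167.
Posterior odds = 0.010101 × 5.9167 = 0.059764, so P(H|E) = 0.059764/(1+0.059764) = 0.056. Then P(¬H|E) = 1 − 0.056 = 0.944.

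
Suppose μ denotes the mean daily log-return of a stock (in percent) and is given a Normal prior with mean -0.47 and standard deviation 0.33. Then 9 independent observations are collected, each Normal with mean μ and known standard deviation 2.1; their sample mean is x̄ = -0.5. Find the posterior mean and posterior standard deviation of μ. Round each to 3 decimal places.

Posterior mean ≈ -0.475; posterior SD ≈ 0.298

Prior precision 1/τ₀² = 1/0.33² = 9.18274; data precision n/σ² = 9/2.1² = 2.04082.
Posterior precision = 9.18274 + 2.04082 = 11.2236, giving posterior SD = 1/√11.2236 = 0.298.
Posterior mean = (9.18274·-0.47 + 2.04082·-0.5) / 11.2236 = -0.475.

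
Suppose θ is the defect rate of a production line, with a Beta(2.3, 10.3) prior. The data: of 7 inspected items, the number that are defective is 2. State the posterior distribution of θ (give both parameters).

Posterior: Beta(4.3, 15.3)

The binomial likelihood is conjugate to the Beta prior: with 2 successes and 5 failures, the posterior is Beta(2.3+2, 10.3+5) = Beta(4.3, 15.3).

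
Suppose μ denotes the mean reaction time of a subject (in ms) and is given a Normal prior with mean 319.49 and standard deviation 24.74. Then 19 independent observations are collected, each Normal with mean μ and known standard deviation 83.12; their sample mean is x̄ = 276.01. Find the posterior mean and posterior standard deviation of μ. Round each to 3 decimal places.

Posterior mean ≈ 292.214; posterior SD ≈ 15.103

Prior precision 1/τ₀² = 1/24.74² = 0.00163381; data precision n/σ² = 19/83.12² = 0.00275006.
Posterior precision = 0.00163381 + 0.00275006 = 0.00438387, giving posterior SD = 1/√0.00438387 = 15.103.
Posterior mean = (0.00163381·319.49 + 0.00275006·276.01) / 0.00438387 = 292.214.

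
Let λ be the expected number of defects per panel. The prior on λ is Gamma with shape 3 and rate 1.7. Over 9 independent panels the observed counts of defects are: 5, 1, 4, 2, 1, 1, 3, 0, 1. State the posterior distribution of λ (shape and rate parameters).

Posterior: Gamma(shape=21, rate=10.7)

The Poisson likelihood adds the total count to the shape and the number of exposure periods to the rate. Here ∑xᵢ = 18 and n = 9, so shape 3→21 and rate 1.7→10.7.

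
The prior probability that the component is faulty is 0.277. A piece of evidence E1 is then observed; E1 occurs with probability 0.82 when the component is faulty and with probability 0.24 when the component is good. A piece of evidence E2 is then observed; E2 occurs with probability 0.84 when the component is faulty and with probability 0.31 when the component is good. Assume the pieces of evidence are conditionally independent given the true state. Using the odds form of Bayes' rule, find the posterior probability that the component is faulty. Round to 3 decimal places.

Posterior probability ≈ 0.780

Prior odds = 0.277/(1−0.277) = 0.38313.
Likelihood ratio for E1 = 0.82/0.24 = 3.4167.
Likelihood ratio for E2 = 0.84/0.31 = 2.7097.
Posterior odds = prior odds × LR₁ × LR₂ = 3.5470.
Posterior probability = odds/(1+odds) = 3.5470/4.5470 = 0.780.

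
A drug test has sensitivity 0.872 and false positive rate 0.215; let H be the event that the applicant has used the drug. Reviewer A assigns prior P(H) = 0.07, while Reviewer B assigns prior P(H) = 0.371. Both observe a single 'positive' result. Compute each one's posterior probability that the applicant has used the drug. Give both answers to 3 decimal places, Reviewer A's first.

Reviewer A: 0.234; Reviewer B: 0.705

P('+'|H) = 0.872, P('+'|¬H) = 0.215.
Reviewer A: numerator 0.872·0.07 = 0.061040; evidence = 0.061040+0.215·0.93 = 0.26099; posterior = 0.234.
Reviewer B: numerator 0.872·0.371 = 0.32351; evidence = 0.32351+0.215·0.629 = 0.45875; posterior = 0.705.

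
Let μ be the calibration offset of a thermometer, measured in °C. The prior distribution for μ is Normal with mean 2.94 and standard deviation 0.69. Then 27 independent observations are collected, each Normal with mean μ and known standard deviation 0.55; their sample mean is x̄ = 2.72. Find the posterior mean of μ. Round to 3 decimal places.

With known σ, the Normal prior is conjugate. Weight on the data is w = (n/σ²)/(n/σ² + 1/τ₀²) = 89.2562/(89.2562+2.10040) = 0.97701.
Posterior mean = w·x̄ + (1−w)·μ₀ = 0.97701·2.72 + 0.022991·2.94 = 2.725.

Posterior mean ≈ 2.725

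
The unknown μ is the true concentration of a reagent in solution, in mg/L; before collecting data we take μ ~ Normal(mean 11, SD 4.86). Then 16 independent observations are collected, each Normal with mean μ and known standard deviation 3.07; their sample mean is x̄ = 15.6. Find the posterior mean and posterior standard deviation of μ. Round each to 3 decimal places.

Posterior mean ≈ 15.488; posterior SD ≈ 0.758

With known σ, the Normal prior is conjugate. Weight on the data is w = (n/σ²)/(n/σ² + 1/τ₀²) = 1.69763/(1.69763+0.0423377) = 0.97567.
Posterior mean = w·x̄ + (1−w)·μ₀ = 0.97567·15.6 + 0.024332·11 = 15.488. Posterior variance = 1/(1.69763+0.0423377) = 0.574723, so SD = 0.758.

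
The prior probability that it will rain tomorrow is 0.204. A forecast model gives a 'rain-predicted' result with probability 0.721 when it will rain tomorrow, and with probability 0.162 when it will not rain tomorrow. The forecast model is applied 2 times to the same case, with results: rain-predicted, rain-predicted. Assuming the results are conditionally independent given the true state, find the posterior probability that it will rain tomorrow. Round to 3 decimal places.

Posterior P(H) ≈ 0.835

With H the event that it will rain tomorrow, the joint likelihood of the observed sequence is P(data|H) = 0.721·0.721 = 0.51984 and P(data|¬H) = 0.162·0.162 = 0.026244.
Bayes: P(H|data) = 0.204·0.51984 / (0.204·0.51984 + 0.796·0.026244) = 0.10605/0.12694 = 0.8354.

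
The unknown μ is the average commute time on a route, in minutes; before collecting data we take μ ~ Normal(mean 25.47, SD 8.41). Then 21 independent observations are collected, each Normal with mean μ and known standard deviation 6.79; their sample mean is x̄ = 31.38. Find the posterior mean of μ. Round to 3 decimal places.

With known σ, the Normal prior is conjugate. Weight on the data is w = (n/σ²)/(n/σ² + 1/τ₀²) = 0.455491/(0.455491+0.0141387) = 0.96989.
Posterior mean = w·x̄ + (1−w)·μ₀ = 0.96989·31.38 + 0.030106·25.47 = 31.202.

Posterior mean ≈ 31.202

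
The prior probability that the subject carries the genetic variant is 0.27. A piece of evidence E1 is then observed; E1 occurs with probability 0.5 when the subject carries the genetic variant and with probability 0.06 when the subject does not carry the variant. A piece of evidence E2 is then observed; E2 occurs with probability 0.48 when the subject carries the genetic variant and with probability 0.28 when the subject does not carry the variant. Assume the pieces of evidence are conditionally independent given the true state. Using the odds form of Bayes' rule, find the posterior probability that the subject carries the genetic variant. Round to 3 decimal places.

Prior odds = 0.27/(1−0.27) = 0.36986.
Likelihood ratio for E1 = 0.5/0.06 = 8.3333.
Likelihood ratio for E2 = 0.48/0.28 = 1.7143.
Posterior odds = prior odds × LR₁ × LR₂ = 5.2838.
Posterior probability = odds/(1+odds) = 5.2838/6.2838 = 0.841.

Posterior probability ≈ 0.841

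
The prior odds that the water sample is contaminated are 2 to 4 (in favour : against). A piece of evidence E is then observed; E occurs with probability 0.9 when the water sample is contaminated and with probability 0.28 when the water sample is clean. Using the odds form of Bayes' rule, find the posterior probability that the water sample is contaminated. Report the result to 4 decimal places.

Posterior probability ≈ 0.6164

Prior odds = 2/4 = 0.50000. In log-odds, ln(0.50000) = -0.69315.
Add log likelihood ratio: ln(3.2143) = 1.1676.
Posterior log-odds = 0.47446, so posterior odds = exp(0.47446) = 1.6071. Converting, P(H|E) = 1.6071/2.6071 = 0.6164.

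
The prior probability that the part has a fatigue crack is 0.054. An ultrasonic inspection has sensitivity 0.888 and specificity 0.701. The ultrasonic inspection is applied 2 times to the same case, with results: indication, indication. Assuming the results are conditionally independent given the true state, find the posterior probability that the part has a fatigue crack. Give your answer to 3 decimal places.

With H the event that the part has a fatigue crack, the joint likelihood of the observed sequence is P(data|H) = 0.888·0.888 = 0.78854 and P(data|¬H) = 0.299·0.299 = 0.089401.
Bayes: P(H|data) = 0.054·0.78854 / (0.054·0.78854 + 0.946·0.089401) = 0.042581/0.12715 = 0.3349.

Posterior P(H) ≈ 0.335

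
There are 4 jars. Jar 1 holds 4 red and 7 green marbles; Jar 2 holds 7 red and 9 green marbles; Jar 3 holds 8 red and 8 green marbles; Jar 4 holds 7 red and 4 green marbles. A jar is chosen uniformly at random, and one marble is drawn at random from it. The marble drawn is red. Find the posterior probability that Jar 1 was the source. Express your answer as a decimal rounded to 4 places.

Posterior probability ≈ 0.1877

Tabulate prior·likelihood by source: [1] prior 0.25, lik 0.3636, product 0.09091; [2] prior 0.25, lik 0.4375, product 0.1094; [3] prior 0.25, lik 0.5, product 0.1250; [4] prior 0.25, lik 0.6364, product 0.1591.
Normalizing constant = 0.48438; the posterior for Jar 1 is its product over the sum, 0.09091/0.48438 = 0.1877.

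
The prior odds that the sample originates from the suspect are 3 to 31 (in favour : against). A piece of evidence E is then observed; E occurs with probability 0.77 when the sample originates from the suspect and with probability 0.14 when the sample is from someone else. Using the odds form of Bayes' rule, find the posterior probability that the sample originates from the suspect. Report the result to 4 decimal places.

Prior odds = 3/31 = 0.096774. In log-odds, ln(0.096774) = -2.3354.
Add log likelihood ratio: ln(5.5000) = 1.7047.
Posterior log-odds = -0.63063, so posterior odds = exp(-0.63063) = 0.53226. Converting, P(H|E) = 0.53226/1.5323 = 0.3474.

Posterior probability ≈ 0.3474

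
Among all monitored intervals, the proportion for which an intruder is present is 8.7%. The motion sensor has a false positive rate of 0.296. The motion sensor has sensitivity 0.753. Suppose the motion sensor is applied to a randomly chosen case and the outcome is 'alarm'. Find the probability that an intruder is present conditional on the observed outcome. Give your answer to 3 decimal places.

Let H be the event that an intruder is present. P(H) = 0.087, so P(¬H) = 0.913. With E the 'alarm' result, P(E|H) = 0.753 and P(E|¬H) = 0.296.
P(E) = 0.753·0.087 + 0.296·0.913 = 0.065511 + 0.27025 = 0.33576.
By Bayes' theorem, P(H|E) = 0.065511 / 0.33576 = 0.195.

P(H | E) ≈ 0.195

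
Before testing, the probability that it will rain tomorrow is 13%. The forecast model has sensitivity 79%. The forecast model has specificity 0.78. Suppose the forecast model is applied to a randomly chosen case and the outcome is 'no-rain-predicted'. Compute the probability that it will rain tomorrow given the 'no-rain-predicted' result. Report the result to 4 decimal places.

Let H be the event that it will rain tomorrow. P(H) = 0.13, so P(¬H) = 0.87. With E the 'no-rain-predicted' result, P(E|H) = 0.21 and P(E|¬H) = 0.78.
P(E) = 0.21·0.13 + 0.78·0.87 = 0.027300 + 0.67860 = 0.70590.
By Bayes' theorem, P(H|E) = 0.027300 / 0.70590 = 0.0387.

P(H | E) ≈ 0.0387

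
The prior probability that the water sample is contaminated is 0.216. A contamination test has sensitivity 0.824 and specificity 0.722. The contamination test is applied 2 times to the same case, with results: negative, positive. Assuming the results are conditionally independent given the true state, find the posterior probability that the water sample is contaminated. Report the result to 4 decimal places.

Posterior P(H) ≈ 0.1660

Let H be the event that the water sample is contaminated; start with P(H) = 0.216. P('positive'|H) = 0.824, P('positive'|¬H) = 0.278.
Update on result 1 ('negative'): P(H) ← 0.176·0.2160 / (0.176·0.2160 + 0.722·0.7840) = 0.038016/0.60406 = 0.0629.
Update on result 2 ('positive'): P(H) ← 0.824·0.0629 / (0.824·0.0629 + 0.278·0.9371) = 0.051857/0.31236 = 0.1660.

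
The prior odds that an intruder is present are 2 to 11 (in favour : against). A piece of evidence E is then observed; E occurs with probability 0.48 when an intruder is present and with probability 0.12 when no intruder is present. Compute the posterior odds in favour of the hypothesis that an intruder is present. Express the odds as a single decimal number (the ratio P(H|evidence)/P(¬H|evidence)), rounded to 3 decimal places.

Prior odds = 2/11 = 0.18182.
Likelihood ratio for E = 0.48/0.12 = 4.0000.
Posterior odds = prior odds × LR = 0.72727.

Posterior odds ≈ 0.727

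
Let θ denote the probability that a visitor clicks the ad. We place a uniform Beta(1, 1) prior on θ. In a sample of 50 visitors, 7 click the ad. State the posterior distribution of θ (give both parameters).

Posterior: Beta(8, 44)

The binomial likelihood is conjugate to the Beta prior: with 7 successes and 43 failures, the posterior is Beta(1+7, 1+43) = Beta(8, 44).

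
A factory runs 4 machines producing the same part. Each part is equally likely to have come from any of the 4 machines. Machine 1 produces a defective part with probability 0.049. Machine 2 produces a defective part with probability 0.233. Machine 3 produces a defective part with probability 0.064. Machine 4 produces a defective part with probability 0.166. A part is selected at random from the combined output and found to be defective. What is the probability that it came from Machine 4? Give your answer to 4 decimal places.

P(defective|M1) = 0.049; P(defective|M2) = 0.233; P(defective|M3) = 0.064; P(defective|M4) = 0.166.
Prior × likelihood for each source: 0.25·0.049=0.01225, 0.25·0.233=0.05825, 0.25·0.064=0.01600, 0.25·0.166=0.04150. Summing gives P(defective) = 0.12800.
P(Machine 4 | defective) = 0.04150 / 0.12800 = 0.3242.

Posterior probability ≈ 0.3242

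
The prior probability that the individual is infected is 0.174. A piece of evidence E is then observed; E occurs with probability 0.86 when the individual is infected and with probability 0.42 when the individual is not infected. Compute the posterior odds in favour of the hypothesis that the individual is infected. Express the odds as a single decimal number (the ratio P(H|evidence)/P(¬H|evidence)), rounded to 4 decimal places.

Prior odds = 0.174/(1−0.174) = 0.21065.
Likelihood ratio for E = 0.86/0.42 = 2.0476.
Posterior odds = prior odds × LR = 0.43134.

Posterior odds ≈ 0.4313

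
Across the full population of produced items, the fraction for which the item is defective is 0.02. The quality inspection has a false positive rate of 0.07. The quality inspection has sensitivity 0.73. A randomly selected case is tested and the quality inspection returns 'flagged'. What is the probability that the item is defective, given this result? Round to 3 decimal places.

Let H be the event that the item is defective. P(H) = 0.02, so P(¬H) = 0.98. With E the 'flagged' result, P(E|H) = 0.73 and P(E|¬H) = 0.07.
P(E) = 0.73·0.02 + 0.07·0.98 = 0.014600 + 0.068600 = 0.083200.
By Bayes' theorem, P(H|E) = 0.014600 / 0.083200 = 0.175.

P(H | E) ≈ 0.175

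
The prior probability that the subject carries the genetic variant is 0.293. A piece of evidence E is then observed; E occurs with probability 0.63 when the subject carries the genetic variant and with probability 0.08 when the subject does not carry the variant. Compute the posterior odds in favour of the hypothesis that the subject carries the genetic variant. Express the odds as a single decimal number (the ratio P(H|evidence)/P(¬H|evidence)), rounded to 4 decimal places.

Posterior odds ≈ 3.2636

Prior odds = 0.293/(1−0.293) = 0.41443. In log-odds, ln(0.41443) = -0.88086.
Add log likelihood ratio: ln(7.8750) = 2.0637.
Posterior log-odds = 1.1828, so posterior odds = exp(1.1828) = 3.2636.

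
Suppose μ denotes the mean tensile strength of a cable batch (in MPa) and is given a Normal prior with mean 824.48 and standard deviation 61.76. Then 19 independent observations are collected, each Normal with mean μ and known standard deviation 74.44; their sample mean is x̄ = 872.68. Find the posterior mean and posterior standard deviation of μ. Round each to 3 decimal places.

Prior precision 1/τ₀² = 1/61.76² = 0.00026217; data precision n/σ² = 19/74.44² = 0.00342879.
Posterior precision = 0.00026217 + 0.00342879 = 0.00369096, giving posterior SD = 1/√0.00369096 = 16.460.
Posterior mean = (0.00026217·824.48 + 0.00342879·872.68) / 0.00369096 = 869.256.

Posterior mean ≈ 869.256; posterior SD ≈ 16.460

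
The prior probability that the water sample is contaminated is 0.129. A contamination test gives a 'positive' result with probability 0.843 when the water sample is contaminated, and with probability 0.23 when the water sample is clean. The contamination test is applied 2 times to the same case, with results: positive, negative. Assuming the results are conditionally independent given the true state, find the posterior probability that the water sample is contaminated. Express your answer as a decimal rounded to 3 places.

Posterior P(H) ≈ 0.100

Let H be the event that the water sample is contaminated; start with P(H) = 0.129. P('positive'|H) = 0.843, P('positive'|¬H) = 0.23.
Update on result 1 ('positive'): P(H) ← 0.843·0.1290 / (0.843·0.1290 + 0.23·0.8710) = 0.10875/0.30908 = 0.3518.
Update on result 2 ('negative'): P(H) ← 0.157·0.3518 / (0.157·0.3518 + 0.77·0.6482) = 0.055240/0.55432 = 0.0997.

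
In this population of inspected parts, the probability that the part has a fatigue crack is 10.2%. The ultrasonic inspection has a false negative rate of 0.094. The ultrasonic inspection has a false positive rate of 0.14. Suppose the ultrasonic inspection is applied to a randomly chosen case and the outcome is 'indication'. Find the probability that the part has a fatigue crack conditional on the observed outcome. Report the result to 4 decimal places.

P(H | E) ≈ 0.4237

Let H be the event that the part has a fatigue crack. P(H) = 0.102, so P(¬H) = 0.898. With E the 'indication' result, P(E|H) = 0.906 and P(E|¬H) = 0.14.
P(E) = 0.906·0.102 + 0.14·0.898 = 0.092412 + 0.12572 = 0.21813.
By Bayes' theorem, P(H|E) = 0.092412 / 0.21813 = 0.4237.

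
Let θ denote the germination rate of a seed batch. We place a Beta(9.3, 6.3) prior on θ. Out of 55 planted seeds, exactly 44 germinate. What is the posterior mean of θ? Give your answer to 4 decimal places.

Observing 44 successes and 11 failures updates Beta(9.3, 6.3) by adding the success and failure counts to the two shape parameters: α = 9.3+44 = 53.3, β = 6.3+11 = 17.3.
Posterior mean = α/(α+β) = 53.3/70.6 = 0.7550.

Posterior mean ≈ 0.7550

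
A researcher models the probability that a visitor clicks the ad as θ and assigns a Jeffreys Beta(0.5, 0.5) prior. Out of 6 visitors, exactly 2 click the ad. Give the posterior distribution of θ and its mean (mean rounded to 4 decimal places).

Observing 2 successes and 4 failures updates Beta(0.5, 0.5) by adding the success and failure counts to the two shape parameters: α = 0.5+2 = 2.5, β = 0.5+4 = 4.5.
Posterior mean = α/(α+β) = 2.5/7 = 0.3571.

Posterior: Beta(2.5, 4.5); mean ≈ 0.3571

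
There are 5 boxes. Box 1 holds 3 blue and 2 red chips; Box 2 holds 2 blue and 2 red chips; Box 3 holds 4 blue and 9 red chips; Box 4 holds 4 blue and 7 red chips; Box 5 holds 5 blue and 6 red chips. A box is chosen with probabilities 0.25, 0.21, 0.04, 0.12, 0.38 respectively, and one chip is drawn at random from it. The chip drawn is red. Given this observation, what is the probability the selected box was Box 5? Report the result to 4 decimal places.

P(red|Box 1) = 0.4; P(red|Box 2) = 0.5; P(red|Box 3) = 0.6923; P(red|Box 4) = 0.6364; P(red|Box 5) = 0.5455.
Prior × likelihood for each source: 0.25·0.4=0.1000, 0.21·0.5=0.1050, 0.04·0.6923=0.02769, 0.12·0.6364=0.07636, 0.38·0.5455=0.2073. Summing gives P(red) = 0.51633.
P(Box 5 | red) = 0.2073 / 0.51633 = 0.4014.

Posterior probability ≈ 0.4014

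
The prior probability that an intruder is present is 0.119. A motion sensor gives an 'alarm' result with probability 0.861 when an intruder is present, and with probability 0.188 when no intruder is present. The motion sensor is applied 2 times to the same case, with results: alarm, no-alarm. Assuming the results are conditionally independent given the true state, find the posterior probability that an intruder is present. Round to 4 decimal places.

Let H be the event that an intruder is present; start with P(H) = 0.119. P('alarm'|H) = 0.861, P('alarm'|¬H) = 0.188.
Update on result 1 ('alarm'): P(H) ← 0.861·0.1190 / (0.861·0.1190 + 0.188·0.8810) = 0.10246/0.26809 = 0.3822.
Update on result 2 ('no-alarm'): P(H) ← 0.139·0.3822 / (0.139·0.3822 + 0.812·0.6178) = 0.053124/0.55479 = 0.0958.

Posterior P(H) ≈ 0.0958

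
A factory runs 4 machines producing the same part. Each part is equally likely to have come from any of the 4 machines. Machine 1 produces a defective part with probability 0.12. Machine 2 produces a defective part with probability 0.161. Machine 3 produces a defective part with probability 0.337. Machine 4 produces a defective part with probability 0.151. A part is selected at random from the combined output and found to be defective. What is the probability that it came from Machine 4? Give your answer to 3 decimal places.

Posterior probability ≈ 0.196

P(defective|M1) = 0.12; P(defective|M2) = 0.161; P(defective|M3) = 0.337; P(defective|M4) = 0.151.
Prior × likelihood for each source: 0.25·0.12=0.03000, 0.25·0.161=0.04025, 0.25·0.337=0.08425, 0.25·0.151=0.03775. Summing gives P(defective) = 0.19225.
P(Machine 4 | defective) = 0.03775 / 0.19225 = 0.196.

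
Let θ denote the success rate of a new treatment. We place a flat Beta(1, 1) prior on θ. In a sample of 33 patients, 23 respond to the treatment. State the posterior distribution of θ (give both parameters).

The binomial likelihood is conjugate to the Beta prior: with 23 successes and 10 failures, the posterior is Beta(1+23, 1+10) = Beta(24, 11).

Posterior: Beta(24, 11)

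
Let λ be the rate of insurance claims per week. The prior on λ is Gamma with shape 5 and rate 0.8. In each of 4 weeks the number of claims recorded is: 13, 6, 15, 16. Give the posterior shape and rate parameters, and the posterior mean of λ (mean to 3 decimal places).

Total count ∑xᵢ = 50 over n = 4 weeks.
Gamma is conjugate to the Poisson likelihood: posterior is Gamma(shape = 5+50 = 55, rate = 0.8+4 = 4.8).
E[λ | data] = 55/4.8 = 11.458.

Posterior: Gamma(shape=55, rate=4.8); mean ≈ 11.458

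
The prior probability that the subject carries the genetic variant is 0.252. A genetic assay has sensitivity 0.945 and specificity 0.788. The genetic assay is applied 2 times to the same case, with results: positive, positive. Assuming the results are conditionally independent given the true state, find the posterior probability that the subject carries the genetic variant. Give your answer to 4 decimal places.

Let H be the event that the subject carries the genetic variant; start with P(H) = 0.252. P('positive'|H) = 0.945, P('positive'|¬H) = 0.212.
Update on result 1 ('positive'): P(H) ← 0.945·0.2520 / (0.945·0.2520 + 0.212·0.7480) = 0.23814/0.39672 = 0.6003.
Update on result 2 ('positive'): P(H) ← 0.945·0.6003 / (0.945·0.6003 + 0.212·0.3997) = 0.56726/0.65200 = 0.8700.

Posterior P(H) ≈ 0.8700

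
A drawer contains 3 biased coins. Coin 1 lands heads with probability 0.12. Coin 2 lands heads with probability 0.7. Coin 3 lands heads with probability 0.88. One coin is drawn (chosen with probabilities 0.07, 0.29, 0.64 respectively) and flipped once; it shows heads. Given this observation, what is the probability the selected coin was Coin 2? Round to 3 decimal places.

Posterior probability ≈ 0.262

P(heads|C1) = 0.12; P(heads|C2) = 0.7; P(heads|C3) = 0.88.
Prior × likelihood for each source: 0.07·0.12=0.008400, 0.29·0.7=0.2030, 0.64·0.88=0.5632. Summing gives P(heads) = 0.77460.
P(Coin 2 | heads) = 0.2030 / 0.77460 = 0.262.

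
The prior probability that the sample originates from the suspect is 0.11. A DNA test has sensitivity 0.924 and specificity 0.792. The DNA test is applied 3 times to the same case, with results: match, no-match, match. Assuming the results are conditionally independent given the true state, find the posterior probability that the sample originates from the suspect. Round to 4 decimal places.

Posterior P(H) ≈ 0.1897

Let H be the event that the sample originates from the suspect; start with P(H) = 0.11. P('match'|H) = 0.924, P('match'|¬H) = 0.208.
Update on result 1 ('match'): P(H) ← 0.924·0.1100 / (0.924·0.1100 + 0.208·0.8900) = 0.10164/0.28676 = 0.3544.
Update on result 2 ('no-match'): P(H) ← 0.076·0.3544 / (0.076·0.3544 + 0.792·0.6456) = 0.026938/0.53822 = 0.0500.
Update on result 3 ('match'): P(H) ← 0.924·0.0500 / (0.924·0.0500 + 0.208·0.9500) = 0.046246/0.24384 = 0.1897.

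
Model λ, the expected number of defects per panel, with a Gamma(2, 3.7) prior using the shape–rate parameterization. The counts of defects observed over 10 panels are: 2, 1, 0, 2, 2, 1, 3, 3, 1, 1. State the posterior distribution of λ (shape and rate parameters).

Total count ∑xᵢ = 16 over n = 10 panels.
Gamma is conjugate to the Poisson likelihood: posterior is Gamma(shape = 2+16 = 18, rate = 3.7+10 = 13.7).

Posterior: Gamma(shape=18, rate=13.7)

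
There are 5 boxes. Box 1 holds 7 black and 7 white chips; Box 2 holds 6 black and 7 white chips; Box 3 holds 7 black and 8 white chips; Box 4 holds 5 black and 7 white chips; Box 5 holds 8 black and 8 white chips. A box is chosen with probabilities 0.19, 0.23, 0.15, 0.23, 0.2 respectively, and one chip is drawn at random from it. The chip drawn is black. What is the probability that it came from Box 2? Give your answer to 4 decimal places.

Posterior probability ≈ 0.2273

Tabulate prior·likelihood by source: [1] prior 0.19, lik 0.5, product 0.09500; [2] prior 0.23, lik 0.4615, product 0.1062; [3] prior 0.15, lik 0.4667, product 0.07000; [4] prior 0.23, lik 0.4167, product 0.09583; [5] prior 0.2, lik 0.5, product 0.1000.
Normalizing constant = 0.46699; the posterior for Box 2 is its product over the sum, 0.1062/0.46699 = 0.2273.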